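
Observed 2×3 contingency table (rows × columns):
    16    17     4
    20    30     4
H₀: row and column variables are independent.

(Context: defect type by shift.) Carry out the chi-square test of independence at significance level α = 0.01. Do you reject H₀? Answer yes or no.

Row totals [37, 54], col totals [36, 47, 8], n=91
χ² = (16−14.64)²/14.64 + (17−19.11)²/19.11 + (4−3.25)²/3.25 + (20−21.36)²/21.36 + (30−27.89)²/27.89 + (4−4.75)²/4.75 = 0.8956
df = 2
p-value (upper-tail) = 0.63903
At α=0.01: p ≥ α → fail to reject H₀

reject H₀: no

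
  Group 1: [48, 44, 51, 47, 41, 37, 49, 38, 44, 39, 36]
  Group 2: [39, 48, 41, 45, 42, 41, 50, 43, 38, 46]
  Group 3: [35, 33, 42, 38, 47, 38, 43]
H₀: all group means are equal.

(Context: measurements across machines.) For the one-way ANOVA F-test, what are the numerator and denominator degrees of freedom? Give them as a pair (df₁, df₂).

k = 3 groups, N = 28 total
df = (k−1, N−k) = (3−1, 28−3) = (2, 25)

degrees of freedom = [2, 25]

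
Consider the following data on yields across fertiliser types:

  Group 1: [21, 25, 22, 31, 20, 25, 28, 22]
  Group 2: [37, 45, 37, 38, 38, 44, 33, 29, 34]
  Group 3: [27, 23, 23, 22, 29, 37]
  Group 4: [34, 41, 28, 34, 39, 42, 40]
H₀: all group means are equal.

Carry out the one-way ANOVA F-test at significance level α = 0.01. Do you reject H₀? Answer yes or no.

Group means [24.25, 37.22, 26.83, 36.86], grand mean 31.600
SSB = Σnᵢ(x̄ᵢ−x̄)² = 1046.454; SSW = ΣΣ(x−x̄ᵢ)² = 616.746
MSB = 1046.454/3 = 348.8180; MSW = 616.746/26 = 23.7210
F = MSB/MSW = 14.7050
df = (3, 26)
p-value (upper-tail) = 0.00001
At α=0.01: p < α → reject H₀

reject H₀: yes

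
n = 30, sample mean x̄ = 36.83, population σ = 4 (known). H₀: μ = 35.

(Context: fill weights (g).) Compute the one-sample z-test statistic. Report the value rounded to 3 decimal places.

test statistic = 2.506

SE = σ/√n = 4/√30 = 0.7303
z = (x̄−μ₀)/SE = (36.83−35)/0.7303 = 2.5058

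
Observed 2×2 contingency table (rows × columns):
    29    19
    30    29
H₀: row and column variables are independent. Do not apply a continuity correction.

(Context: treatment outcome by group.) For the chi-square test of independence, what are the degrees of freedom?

df = (r−1)(c−1) = (2−1)·(2−1) = 1

degrees of freedom = 1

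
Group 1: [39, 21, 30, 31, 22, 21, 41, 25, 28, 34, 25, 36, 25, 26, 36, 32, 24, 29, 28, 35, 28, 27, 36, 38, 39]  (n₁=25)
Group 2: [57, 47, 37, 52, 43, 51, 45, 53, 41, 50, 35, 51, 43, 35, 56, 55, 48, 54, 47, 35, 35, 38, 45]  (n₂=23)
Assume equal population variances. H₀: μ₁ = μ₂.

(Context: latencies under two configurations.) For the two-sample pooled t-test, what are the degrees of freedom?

degrees of freedom = 46

df = n₁ + n₂ − 2 = 25 + 23 − 2 = 46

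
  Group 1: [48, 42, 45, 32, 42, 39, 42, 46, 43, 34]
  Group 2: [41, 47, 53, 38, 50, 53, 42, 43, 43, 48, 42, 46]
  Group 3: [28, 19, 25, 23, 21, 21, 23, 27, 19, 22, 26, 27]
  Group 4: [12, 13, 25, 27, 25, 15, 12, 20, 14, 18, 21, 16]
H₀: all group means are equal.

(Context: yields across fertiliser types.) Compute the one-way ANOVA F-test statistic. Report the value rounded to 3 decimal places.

Group means [41.30, 45.50, 23.42, 18.17], grand mean 31.696
SSB = Σnᵢ(x̄ᵢ−x̄)² = 6228.056; SSW = ΣΣ(x−x̄ᵢ)² = 911.683
MSB = 6228.056/3 = 2076.0186; MSW = 911.683/42 = 21.7067
F = MSB/MSW = 95.6393
df = (3, 42)

test statistic = 95.639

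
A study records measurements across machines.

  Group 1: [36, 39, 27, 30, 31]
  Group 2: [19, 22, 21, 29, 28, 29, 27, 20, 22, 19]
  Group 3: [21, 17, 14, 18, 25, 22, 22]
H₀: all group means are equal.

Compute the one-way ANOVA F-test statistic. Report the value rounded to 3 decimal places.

test statistic = 13.916

Group means [32.60, 23.60, 19.86], grand mean 24.455
SSB = Σnᵢ(x̄ᵢ−x̄)² = 486.997; SSW = ΣΣ(x−x̄ᵢ)² = 332.457
MSB = 486.997/2 = 243.4987; MSW = 332.457/19 = 17.4977
F = MSB/MSW = 13.9160
df = (2, 19)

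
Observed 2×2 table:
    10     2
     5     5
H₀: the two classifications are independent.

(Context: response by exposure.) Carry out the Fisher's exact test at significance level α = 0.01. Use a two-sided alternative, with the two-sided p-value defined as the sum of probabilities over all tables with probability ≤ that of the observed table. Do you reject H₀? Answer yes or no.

reject H₀: no

Margins: r₁=12, r₂=10, c₁=15, c₂=7, n=22
p_obs = C(12,10)·C(10,5)/C(22,15); sum pmf over tables with pmf ≤ p_obs
p-value (two-sided) = 0.17183
At α=0.01: p ≥ α → fail to reject H₀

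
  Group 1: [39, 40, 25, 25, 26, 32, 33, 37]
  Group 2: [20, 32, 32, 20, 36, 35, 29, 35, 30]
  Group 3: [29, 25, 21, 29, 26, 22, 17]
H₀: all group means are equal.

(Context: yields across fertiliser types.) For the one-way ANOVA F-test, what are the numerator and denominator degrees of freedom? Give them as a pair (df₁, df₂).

k = 3 groups, N = 24 total
df = (k−1, N−k) = (3−1, 24−3) = (2, 21)

degrees of freedom = [2, 21]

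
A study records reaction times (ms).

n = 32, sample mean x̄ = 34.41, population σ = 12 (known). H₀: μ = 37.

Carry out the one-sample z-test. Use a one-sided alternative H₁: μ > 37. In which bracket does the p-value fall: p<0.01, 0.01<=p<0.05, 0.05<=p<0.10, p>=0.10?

SE = σ/√n = 12/√32 = 2.1213
z = (x̄−μ₀)/SE = (34.41−37)/2.1213 = -1.2209
p-value (one-sided, H₁ greater) = 0.88895
→ bracket: p>=0.10

p-value bracket: p>=0.10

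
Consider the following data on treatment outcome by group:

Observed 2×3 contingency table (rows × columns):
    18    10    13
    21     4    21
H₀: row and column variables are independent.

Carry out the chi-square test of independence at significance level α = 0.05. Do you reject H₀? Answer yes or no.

reject H₀: no

Row totals [41, 46], col totals [39, 14, 34], n=87
χ² = (18−18.38)²/18.38 + (10−6.60)²/6.60 + (13−16.02)²/16.02 + (21−20.62)²/20.62 + (4−7.40)²/7.40 + (21−17.98)²/17.98 = 4.4118
df = 2
p-value (upper-tail) = 0.11015
At α=0.05: p ≥ α → fail to reject H₀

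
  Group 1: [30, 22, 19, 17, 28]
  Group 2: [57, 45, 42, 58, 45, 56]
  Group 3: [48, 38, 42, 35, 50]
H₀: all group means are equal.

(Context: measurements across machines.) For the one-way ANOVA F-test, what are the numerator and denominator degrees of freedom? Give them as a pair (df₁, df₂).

degrees of freedom = [2, 13]

k = 3 groups, N = 16 total
df = (k−1, N−k) = (3−1, 16−3) = (2, 13)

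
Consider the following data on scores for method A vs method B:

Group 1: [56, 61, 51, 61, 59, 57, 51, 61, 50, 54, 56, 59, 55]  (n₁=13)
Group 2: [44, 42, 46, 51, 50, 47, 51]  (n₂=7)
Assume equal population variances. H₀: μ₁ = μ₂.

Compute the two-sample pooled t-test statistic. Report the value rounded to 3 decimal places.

x̄₁=56.231, s₁=3.919, n₁=13
x̄₂=47.286, s₂=3.546, n₂=7
s_p² = [12·3.919² + 6·3.546²]/18 = 14.4298
SE = √(s_p²·(1/13+1/7)) = 1.7808
t = (56.231−47.286)/1.7808 = 5.0229
df = 18

test statistic = 5.023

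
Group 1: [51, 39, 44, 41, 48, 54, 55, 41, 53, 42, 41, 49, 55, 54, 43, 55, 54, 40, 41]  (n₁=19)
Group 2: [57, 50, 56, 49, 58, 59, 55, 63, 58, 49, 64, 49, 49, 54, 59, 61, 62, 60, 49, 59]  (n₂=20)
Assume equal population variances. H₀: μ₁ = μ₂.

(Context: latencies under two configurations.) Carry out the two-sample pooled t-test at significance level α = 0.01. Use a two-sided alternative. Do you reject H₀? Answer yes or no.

x̄₁=47.368, s₁=6.238, n₁=19
x̄₂=56.000, s₂=5.191, n₂=20
s_p² = [18·6.238² + 19·5.191²]/37 = 32.7681
SE = √(s_p²·(1/19+1/20)) = 1.8339
t = (47.368−56.000)/1.8339 = -4.7068
df = 37
p-value (two-sided) = 0.00003
At α=0.01: p < α → reject H₀

reject H₀: yes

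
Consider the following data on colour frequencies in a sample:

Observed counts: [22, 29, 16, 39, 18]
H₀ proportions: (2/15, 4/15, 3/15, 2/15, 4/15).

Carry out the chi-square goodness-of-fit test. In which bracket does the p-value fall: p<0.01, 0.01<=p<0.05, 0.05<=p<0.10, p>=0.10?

p-value bracket: p<0.01

n = 124; E_i = n·p_i = [16.53, 33.07, 24.80, 16.53, 33.07]
χ² = (22−16.53)²/16.53 + (29−33.07)²/33.07 + (16−24.80)²/24.80 + (39−16.53)²/16.53 + (18−33.07)²/33.07 = 42.8246
df = 4
p-value (upper-tail) = 0.00000
→ bracket: p<0.01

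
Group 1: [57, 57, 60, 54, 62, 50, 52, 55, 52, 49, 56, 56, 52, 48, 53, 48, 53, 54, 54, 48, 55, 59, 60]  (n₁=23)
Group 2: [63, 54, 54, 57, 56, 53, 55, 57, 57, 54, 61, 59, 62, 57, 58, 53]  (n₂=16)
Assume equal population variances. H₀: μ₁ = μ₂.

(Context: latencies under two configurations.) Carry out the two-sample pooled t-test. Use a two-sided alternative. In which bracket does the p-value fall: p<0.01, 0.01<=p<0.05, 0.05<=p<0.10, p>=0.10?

p-value bracket: 0.01<=p<0.05

x̄₁=54.087, s₁=3.999, n₁=23
x̄₂=56.875, s₂=3.117, n₂=16
s_p² = [22·3.999² + 15·3.117²]/37 = 13.4480
SE = √(s_p²·(1/23+1/16)) = 1.1938
t = (54.087−56.875)/1.1938 = -2.3354
df = 37
p-value (two-sided) = 0.02505
→ bracket: 0.01<=p<0.05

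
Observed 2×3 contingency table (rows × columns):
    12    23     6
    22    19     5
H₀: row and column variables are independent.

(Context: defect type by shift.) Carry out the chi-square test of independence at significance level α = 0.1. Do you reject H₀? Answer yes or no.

reject H₀: no

Row totals [41, 46], col totals [34, 42, 11], n=87
χ² = (12−16.02)²/16.02 + (23−19.79)²/19.79 + (6−5.18)²/5.18 + (22−17.98)²/17.98 + (19−22.21)²/22.21 + (5−5.82)²/5.82 = 3.1360
df = 2
p-value (upper-tail) = 0.20846
At α=0.1: p ≥ α → fail to reject H₀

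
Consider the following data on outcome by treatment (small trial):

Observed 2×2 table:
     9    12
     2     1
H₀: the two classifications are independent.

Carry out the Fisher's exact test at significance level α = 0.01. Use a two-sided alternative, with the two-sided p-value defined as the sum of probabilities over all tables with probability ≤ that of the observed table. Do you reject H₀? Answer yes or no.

reject H₀: no

Margins: r₁=21, r₂=3, c₁=11, c₂=13, n=24
p_obs = C(21,9)·C(3,2)/C(24,11); sum pmf over tables with pmf ≤ p_obs
p-value (two-sided) = 0.57609
At α=0.01: p ≥ α → fail to reject H₀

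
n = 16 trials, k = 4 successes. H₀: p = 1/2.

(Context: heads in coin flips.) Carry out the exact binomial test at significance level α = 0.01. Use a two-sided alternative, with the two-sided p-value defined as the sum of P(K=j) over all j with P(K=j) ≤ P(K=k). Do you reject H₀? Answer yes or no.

Exact binomial: n=16, k=4, p₀=1/2=0.5000
P(X=j) = C(n,j)·p₀^j·(1−p₀)^(n−j); p = Σ P(X=j) over j with P(X=j) ≤ P(X=4)
p-value (two-sided) = 0.07681
At α=0.01: p ≥ α → fail to reject H₀

reject H₀: no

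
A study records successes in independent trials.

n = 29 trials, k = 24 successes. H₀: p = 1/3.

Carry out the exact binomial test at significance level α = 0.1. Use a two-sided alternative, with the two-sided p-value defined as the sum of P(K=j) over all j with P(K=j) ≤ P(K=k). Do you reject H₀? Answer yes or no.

reject H₀: yes

Exact binomial: n=29, k=24, p₀=1/3=0.3333
P(X=j) = C(n,j)·p₀^j·(1−p₀)^(n−j); p = Σ P(X=j) over j with P(X=j) ≤ P(X=24)
p-value (two-sided) = 0.00000
At α=0.1: p < α → reject H₀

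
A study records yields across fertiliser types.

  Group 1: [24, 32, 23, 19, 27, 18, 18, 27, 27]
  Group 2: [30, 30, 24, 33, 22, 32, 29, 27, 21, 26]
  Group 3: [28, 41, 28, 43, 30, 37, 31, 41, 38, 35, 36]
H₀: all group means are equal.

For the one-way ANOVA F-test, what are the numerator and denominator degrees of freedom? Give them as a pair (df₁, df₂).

k = 3 groups, N = 30 total
df = (k−1, N−k) = (3−1, 30−3) = (2, 27)

degrees of freedom = [2, 27]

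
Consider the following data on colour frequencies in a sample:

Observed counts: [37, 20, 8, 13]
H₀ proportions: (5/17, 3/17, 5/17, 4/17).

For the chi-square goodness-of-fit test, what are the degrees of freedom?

df = k − 1 = 4 − 1 = 3

degrees of freedom = 3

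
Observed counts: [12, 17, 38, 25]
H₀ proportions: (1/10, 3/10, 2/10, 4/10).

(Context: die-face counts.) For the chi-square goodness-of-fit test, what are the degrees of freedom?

df = k − 1 = 4 − 1 = 3

degrees of freedom = 3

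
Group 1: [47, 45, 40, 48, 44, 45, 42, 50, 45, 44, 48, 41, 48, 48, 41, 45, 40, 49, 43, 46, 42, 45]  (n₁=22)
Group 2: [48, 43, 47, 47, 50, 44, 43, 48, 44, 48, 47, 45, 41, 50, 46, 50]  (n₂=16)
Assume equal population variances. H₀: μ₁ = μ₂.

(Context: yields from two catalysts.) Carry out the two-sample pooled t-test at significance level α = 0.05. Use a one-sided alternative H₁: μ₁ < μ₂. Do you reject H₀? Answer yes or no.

reject H₀: no

x̄₁=44.818, s₁=2.986, n₁=22
x̄₂=46.312, s₂=2.750, n₂=16
s_p² = [21·2.986² + 15·2.750²]/36 = 8.3531
SE = √(s_p²·(1/22+1/16)) = 0.9496
t = (44.818−46.312)/0.9496 = -1.5736
df = 36
p-value (one-sided, H₁ less) = 0.06216
At α=0.05: p ≥ α → fail to reject H₀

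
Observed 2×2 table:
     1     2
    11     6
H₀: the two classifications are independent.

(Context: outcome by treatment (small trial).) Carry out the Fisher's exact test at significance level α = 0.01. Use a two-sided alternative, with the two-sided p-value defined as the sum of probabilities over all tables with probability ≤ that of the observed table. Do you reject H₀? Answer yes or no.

reject H₀: no

Margins: r₁=3, r₂=17, c₁=12, c₂=8, n=20
p_obs = C(3,1)·C(17,11)/C(20,12); sum pmf over tables with pmf ≤ p_obs
p-value (two-sided) = 0.53684
At α=0.01: p ≥ α → fail to reject H₀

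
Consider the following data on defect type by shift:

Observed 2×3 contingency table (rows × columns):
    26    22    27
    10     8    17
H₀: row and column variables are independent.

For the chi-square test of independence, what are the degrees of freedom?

df = (r−1)(c−1) = (2−1)·(3−1) = 2

degrees of freedom = 2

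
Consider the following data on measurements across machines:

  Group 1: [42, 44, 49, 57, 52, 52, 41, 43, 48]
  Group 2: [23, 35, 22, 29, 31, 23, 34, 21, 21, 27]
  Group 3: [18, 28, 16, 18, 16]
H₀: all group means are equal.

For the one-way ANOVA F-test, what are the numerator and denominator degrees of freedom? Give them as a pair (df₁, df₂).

degrees of freedom = [2, 21]

k = 3 groups, N = 24 total
df = (k−1, N−k) = (3−1, 24−3) = (2, 21)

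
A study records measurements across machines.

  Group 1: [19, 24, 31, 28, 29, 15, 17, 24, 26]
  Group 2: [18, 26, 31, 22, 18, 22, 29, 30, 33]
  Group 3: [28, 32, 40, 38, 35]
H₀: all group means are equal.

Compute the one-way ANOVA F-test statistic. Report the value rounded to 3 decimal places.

test statistic = 6.869

Group means [23.67, 25.44, 34.60], grand mean 26.739
SSB = Σnᵢ(x̄ᵢ−x̄)² = 409.013; SSW = ΣΣ(x−x̄ᵢ)² = 595.422
MSB = 409.013/2 = 204.5063; MSW = 595.422/20 = 29.7711
F = MSB/MSW = 6.8693
df = (2, 20)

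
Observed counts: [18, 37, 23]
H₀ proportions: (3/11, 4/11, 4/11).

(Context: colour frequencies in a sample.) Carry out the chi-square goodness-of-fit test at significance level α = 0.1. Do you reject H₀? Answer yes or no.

reject H₀: no

n = 78; E_i = n·p_i = [21.27, 28.36, 28.36]
χ² = (18−21.27)²/21.27 + (37−28.36)²/28.36 + (23−28.36)²/28.36 = 4.1474
df = 2
p-value (upper-tail) = 0.12572
At α=0.1: p ≥ α → fail to reject H₀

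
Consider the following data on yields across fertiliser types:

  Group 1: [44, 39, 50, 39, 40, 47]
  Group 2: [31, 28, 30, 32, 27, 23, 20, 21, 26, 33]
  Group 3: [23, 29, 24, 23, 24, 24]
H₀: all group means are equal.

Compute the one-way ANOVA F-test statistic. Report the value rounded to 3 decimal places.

Group means [43.17, 27.10, 24.50], grand mean 30.773
SSB = Σnᵢ(x̄ᵢ−x̄)² = 1292.630; SSW = ΣΣ(x−x̄ᵢ)² = 321.233
MSB = 1292.630/2 = 646.3152; MSW = 321.233/19 = 16.9070
F = MSB/MSW = 38.2276
df = (2, 19)

test statistic = 38.228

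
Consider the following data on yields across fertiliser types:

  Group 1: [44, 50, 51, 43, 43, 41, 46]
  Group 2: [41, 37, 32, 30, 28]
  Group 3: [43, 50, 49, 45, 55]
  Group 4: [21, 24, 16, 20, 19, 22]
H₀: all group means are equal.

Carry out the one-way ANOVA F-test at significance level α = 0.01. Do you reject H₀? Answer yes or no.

Group means [45.43, 33.60, 48.40, 20.33], grand mean 36.957
SSB = Σnᵢ(x̄ᵢ−x̄)² = 2871.509; SSW = ΣΣ(x−x̄ᵢ)² = 323.448
MSB = 2871.509/3 = 957.1696; MSW = 323.448/19 = 17.0236
F = MSB/MSW = 56.2262
df = (3, 19)
p-value (upper-tail) = 0.00000
At α=0.01: p < α → reject H₀

reject H₀: yes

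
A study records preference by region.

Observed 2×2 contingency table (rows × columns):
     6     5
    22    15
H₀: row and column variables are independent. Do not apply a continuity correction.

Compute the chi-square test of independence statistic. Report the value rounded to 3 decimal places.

Row totals [11, 37], col totals [28, 20], n=48
χ² = (6−6.42)²/6.42 + (5−4.58)²/4.58 + (22−21.58)²/21.58 + (15−15.42)²/15.42 = 0.0842
df = 1

test statistic = 0.084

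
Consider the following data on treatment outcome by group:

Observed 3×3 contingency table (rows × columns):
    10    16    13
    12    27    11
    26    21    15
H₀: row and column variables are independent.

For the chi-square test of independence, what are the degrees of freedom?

degrees of freedom = 4

df = (r−1)(c−1) = (3−1)·(3−1) = 4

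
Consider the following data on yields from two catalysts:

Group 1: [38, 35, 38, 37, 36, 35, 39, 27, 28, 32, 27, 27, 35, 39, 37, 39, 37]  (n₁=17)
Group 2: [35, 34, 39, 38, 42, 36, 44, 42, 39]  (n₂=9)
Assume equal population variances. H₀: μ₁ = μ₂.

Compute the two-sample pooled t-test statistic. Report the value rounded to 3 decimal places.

test statistic = -2.504

x̄₁=34.471, s₁=4.502, n₁=17
x̄₂=38.778, s₂=3.420, n₂=9
s_p² = [16·4.502² + 8·3.420²]/24 = 17.4080
SE = √(s_p²·(1/17+1/9)) = 1.7199
t = (34.471−38.778)/1.7199 = -2.5043
df = 24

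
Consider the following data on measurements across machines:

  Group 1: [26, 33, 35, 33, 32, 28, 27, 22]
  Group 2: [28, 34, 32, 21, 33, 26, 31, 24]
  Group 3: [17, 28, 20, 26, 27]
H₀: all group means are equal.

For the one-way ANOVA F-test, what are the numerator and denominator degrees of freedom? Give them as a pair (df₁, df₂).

degrees of freedom = [2, 18]

k = 3 groups, N = 21 total
df = (k−1, N−k) = (3−1, 21−3) = (2, 18)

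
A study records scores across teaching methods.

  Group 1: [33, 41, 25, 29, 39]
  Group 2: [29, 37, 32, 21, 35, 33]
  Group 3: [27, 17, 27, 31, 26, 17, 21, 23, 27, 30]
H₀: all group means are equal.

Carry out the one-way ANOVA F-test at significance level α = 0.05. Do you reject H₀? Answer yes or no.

Group means [33.40, 31.17, 24.60], grand mean 28.571
SSB = Σnᵢ(x̄ᵢ−x̄)² = 314.710; SSW = ΣΣ(x−x̄ᵢ)² = 560.433
MSB = 314.710/2 = 157.3548; MSW = 560.433/18 = 31.1352
F = MSB/MSW = 5.0539
df = (2, 18)
p-value (upper-tail) = 0.01811
At α=0.05: p < α → reject H₀

reject H₀: yes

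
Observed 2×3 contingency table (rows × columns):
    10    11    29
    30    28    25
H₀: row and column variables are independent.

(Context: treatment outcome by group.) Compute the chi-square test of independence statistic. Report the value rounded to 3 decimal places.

Row totals [50, 83], col totals [40, 39, 54], n=133
χ² = (10−15.04)²/15.04 + (11−14.66)²/14.66 + (29−20.30)²/20.30 + (30−24.96)²/24.96 + (28−24.34)²/24.34 + (25−33.70)²/33.70 = 10.1430
df = 2

test statistic = 10.143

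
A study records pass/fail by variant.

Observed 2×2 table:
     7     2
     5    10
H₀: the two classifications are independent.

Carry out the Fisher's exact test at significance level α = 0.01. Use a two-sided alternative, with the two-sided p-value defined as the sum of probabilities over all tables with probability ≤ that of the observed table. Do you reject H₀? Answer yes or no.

reject H₀: no

Margins: r₁=9, r₂=15, c₁=12, c₂=12, n=24
p_obs = C(9,7)·C(15,5)/C(24,12); sum pmf over tables with pmf ≤ p_obs
p-value (two-sided) = 0.08938
At α=0.01: p ≥ α → fail to reject H₀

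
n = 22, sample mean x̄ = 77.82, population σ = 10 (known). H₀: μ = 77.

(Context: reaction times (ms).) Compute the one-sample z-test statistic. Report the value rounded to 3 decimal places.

SE = σ/√n = 10/√22 = 2.1320
z = (x̄−μ₀)/SE = (77.82−77)/2.1320 = 0.3846

test statistic = 0.385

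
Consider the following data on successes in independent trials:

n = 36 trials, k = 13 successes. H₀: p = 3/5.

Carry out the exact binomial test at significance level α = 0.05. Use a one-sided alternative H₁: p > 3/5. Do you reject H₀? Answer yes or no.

Exact binomial: n=36, k=13, p₀=3/5=0.6000
P(X≥13) from Σ C(n,i)·p₀^i·(1−p₀)^(n−i)
p-value (one-sided, H₁ greater) = 0.99890
At α=0.05: p ≥ α → fail to reject H₀

reject H₀: no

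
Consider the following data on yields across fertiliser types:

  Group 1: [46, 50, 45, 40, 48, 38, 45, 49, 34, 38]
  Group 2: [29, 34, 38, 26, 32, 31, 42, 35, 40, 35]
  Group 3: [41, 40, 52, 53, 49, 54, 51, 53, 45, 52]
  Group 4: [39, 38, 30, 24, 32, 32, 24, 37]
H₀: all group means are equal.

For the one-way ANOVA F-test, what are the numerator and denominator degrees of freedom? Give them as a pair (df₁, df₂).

degrees of freedom = [3, 34]

k = 4 groups, N = 38 total
df = (k−1, N−k) = (4−1, 38−4) = (3, 34)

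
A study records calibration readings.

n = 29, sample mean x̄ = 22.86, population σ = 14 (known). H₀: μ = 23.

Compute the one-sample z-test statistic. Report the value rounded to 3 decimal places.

SE = σ/√n = 14/√29 = 2.5997
z = (x̄−μ₀)/SE = (22.86−23)/2.5997 = -0.0539

test statistic = -0.054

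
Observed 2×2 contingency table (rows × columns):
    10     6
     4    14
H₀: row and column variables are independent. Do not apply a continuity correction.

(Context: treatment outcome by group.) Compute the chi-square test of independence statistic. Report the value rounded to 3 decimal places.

test statistic = 5.673

Row totals [16, 18], col totals [14, 20], n=34
χ² = (10−6.59)²/6.59 + (6−9.41)²/9.41 + (4−7.41)²/7.41 + (14−10.59)²/10.59 = 5.6734
df = 1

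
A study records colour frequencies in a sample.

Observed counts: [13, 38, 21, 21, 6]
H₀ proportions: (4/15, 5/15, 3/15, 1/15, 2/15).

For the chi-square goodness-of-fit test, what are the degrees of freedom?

df = k − 1 = 5 − 1 = 4

degrees of freedom = 4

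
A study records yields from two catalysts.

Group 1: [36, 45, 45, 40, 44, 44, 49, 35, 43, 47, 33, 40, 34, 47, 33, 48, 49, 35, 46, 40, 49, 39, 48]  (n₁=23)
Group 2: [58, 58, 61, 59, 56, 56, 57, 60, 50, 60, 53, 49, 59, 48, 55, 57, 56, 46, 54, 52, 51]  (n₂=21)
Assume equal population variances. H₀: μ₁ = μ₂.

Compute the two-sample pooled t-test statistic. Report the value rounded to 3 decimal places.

x̄₁=42.130, s₁=5.611, n₁=23
x̄₂=55.000, s₂=4.290, n₂=21
s_p² = [22·5.611² + 20·4.290²]/42 = 25.2526
SE = √(s_p²·(1/23+1/21)) = 1.5167
t = (42.130−55.000)/1.5167 = -8.4851
df = 42

test statistic = -8.485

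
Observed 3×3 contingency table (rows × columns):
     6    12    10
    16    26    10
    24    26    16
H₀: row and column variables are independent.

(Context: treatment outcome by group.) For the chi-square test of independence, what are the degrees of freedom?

degrees of freedom = 4

df = (r−1)(c−1) = (3−1)·(3−1) = 4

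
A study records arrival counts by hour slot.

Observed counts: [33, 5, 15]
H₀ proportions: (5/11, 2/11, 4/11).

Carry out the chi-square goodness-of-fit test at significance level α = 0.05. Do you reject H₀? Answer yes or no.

n = 53; E_i = n·p_i = [24.09, 9.64, 19.27]
χ² = (33−24.09)²/24.09 + (5−9.64)²/9.64 + (15−19.27)²/19.27 = 6.4726
df = 2
p-value (upper-tail) = 0.03931
At α=0.05: p < α → reject H₀

reject H₀: yes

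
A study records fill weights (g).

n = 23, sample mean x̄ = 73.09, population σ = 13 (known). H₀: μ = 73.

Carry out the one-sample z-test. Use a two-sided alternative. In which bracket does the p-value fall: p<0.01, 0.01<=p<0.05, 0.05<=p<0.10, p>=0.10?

p-value bracket: p>=0.10

SE = σ/√n = 13/√23 = 2.7107
z = (x̄−μ₀)/SE = (73.09−73)/2.7107 = 0.0332
p-value (two-sided) = 0.97351
→ bracket: p>=0.10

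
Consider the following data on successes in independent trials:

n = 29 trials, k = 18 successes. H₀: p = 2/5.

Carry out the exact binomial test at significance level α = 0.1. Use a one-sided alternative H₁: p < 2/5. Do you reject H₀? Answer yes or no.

reject H₀: no

Exact binomial: n=29, k=18, p₀=2/5=0.4000
P(X≤18) from Σ C(n,i)·p₀^i·(1−p₀)^(n−i)
p-value (one-sided, H₁ less) = 0.99515
At α=0.1: p ≥ α → fail to reject H₀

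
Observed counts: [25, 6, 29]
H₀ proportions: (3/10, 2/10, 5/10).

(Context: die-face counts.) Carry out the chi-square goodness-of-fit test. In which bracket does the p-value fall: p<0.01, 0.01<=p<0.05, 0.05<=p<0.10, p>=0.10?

n = 60; E_i = n·p_i = [18.00, 12.00, 30.00]
χ² = (25−18.00)²/18.00 + (6−12.00)²/12.00 + (29−30.00)²/30.00 = 5.7556
df = 2
p-value (upper-tail) = 0.05626
→ bracket: 0.05<=p<0.10

p-value bracket: 0.05<=p<0.10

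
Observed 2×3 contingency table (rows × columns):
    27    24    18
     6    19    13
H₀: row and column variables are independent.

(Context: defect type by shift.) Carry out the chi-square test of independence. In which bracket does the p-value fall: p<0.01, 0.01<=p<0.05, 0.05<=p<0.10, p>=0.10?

p-value bracket: 0.01<=p<0.05

Row totals [69, 38], col totals [33, 43, 31], n=107
χ² = (27−21.28)²/21.28 + (24−27.73)²/27.73 + (18−19.99)²/19.99 + (6−11.72)²/11.72 + (19−15.27)²/15.27 + (13−11.01)²/11.01 = 6.2989
df = 2
p-value (upper-tail) = 0.04288
→ bracket: 0.01<=p<0.05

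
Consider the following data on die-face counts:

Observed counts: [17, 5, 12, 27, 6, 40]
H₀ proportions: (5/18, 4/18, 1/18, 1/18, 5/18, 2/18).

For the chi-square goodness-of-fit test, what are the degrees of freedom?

degrees of freedom = 5

df = k − 1 = 6 − 1 = 5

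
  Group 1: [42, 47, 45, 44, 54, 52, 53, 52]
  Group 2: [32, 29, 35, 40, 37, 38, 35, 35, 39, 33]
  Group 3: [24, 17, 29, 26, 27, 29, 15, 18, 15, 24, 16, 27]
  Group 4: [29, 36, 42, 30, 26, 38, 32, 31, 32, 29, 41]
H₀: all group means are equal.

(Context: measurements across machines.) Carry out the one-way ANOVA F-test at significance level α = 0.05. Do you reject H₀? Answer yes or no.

Group means [48.62, 35.30, 22.25, 33.27], grand mean 33.537
SSB = Σnᵢ(x̄ᵢ−x̄)² = 3381.788; SSW = ΣΣ(x−x̄ᵢ)² = 874.407
MSB = 3381.788/3 = 1127.2628; MSW = 874.407/37 = 23.6326
F = MSB/MSW = 47.6994
df = (3, 37)
p-value (upper-tail) = 0.00000
At α=0.05: p < α → reject H₀

reject H₀: yes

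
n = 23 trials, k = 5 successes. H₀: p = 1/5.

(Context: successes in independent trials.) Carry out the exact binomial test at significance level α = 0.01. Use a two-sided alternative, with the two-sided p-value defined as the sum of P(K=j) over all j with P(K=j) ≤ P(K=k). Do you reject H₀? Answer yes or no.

reject H₀: no

Exact binomial: n=23, k=5, p₀=1/5=0.2000
P(X=j) = C(n,j)·p₀^j·(1−p₀)^(n−j); p = Σ P(X=j) over j with P(X=j) ≤ P(X=5)
p-value (two-sided) = 0.79582
At α=0.01: p ≥ α → fail to reject H₀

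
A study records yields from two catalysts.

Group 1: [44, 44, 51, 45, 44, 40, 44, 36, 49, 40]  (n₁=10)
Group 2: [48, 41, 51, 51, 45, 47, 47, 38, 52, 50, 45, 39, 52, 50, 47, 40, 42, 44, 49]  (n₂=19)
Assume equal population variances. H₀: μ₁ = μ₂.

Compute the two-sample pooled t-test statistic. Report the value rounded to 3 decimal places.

test statistic = -1.443

x̄₁=43.700, s₁=4.347, n₁=10
x̄₂=46.211, s₂=4.504, n₂=19
s_p² = [9·4.347² + 18·4.504²]/27 = 19.8244
SE = √(s_p²·(1/10+1/19)) = 1.7395
t = (43.700−46.211)/1.7395 = -1.4433
df = 27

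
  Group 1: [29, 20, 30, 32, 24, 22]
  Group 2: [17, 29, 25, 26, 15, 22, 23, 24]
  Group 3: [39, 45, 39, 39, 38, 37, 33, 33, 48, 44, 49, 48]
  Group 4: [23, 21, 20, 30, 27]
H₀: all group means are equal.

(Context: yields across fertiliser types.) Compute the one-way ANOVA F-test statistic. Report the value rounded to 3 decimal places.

Group means [26.17, 22.62, 41.00, 24.20], grand mean 30.677
SSB = Σnᵢ(x̄ᵢ−x̄)² = 2129.266; SSW = ΣΣ(x−x̄ᵢ)² = 689.508
MSB = 2129.266/3 = 709.7553; MSW = 689.508/27 = 25.5373
F = MSB/MSW = 27.7928
df = (3, 27)

test statistic = 27.793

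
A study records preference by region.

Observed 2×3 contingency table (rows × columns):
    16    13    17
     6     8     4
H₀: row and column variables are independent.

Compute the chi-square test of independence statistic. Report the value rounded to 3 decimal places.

Row totals [46, 18], col totals [22, 21, 21], n=64
χ² = (16−15.81)²/15.81 + (13−15.09)²/15.09 + (17−15.09)²/15.09 + (6−6.19)²/6.19 + (8−5.91)²/5.91 + (4−5.91)²/5.91 = 1.8966
df = 2

test statistic = 1.897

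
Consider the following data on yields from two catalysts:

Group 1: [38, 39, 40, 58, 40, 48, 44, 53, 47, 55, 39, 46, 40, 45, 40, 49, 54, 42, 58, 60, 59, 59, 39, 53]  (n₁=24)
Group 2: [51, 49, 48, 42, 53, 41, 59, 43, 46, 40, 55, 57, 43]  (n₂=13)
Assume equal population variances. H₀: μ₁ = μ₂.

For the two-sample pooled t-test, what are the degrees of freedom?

degrees of freedom = 35

df = n₁ + n₂ − 2 = 24 + 13 − 2 = 35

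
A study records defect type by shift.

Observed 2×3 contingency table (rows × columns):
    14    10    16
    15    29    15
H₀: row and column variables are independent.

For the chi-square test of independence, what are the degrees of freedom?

degrees of freedom = 2

df = (r−1)(c−1) = (2−1)·(3−1) = 2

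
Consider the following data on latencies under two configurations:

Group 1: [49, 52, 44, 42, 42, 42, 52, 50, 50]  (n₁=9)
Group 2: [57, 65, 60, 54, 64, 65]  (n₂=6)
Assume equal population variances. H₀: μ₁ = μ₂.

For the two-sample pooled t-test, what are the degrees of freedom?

df = n₁ + n₂ − 2 = 9 + 6 − 2 = 13

degrees of freedom = 13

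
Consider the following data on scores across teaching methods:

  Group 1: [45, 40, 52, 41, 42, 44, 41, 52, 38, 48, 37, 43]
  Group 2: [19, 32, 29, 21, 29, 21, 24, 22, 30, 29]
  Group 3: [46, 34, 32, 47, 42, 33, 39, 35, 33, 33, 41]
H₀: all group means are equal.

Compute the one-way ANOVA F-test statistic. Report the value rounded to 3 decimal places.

test statistic = 35.154

Group means [43.58, 25.60, 37.73], grand mean 36.182
SSB = Σnᵢ(x̄ᵢ−x̄)² = 1803.411; SSW = ΣΣ(x−x̄ᵢ)² = 769.498
MSB = 1803.411/2 = 901.7053; MSW = 769.498/30 = 25.6499
F = MSB/MSW = 35.1543
df = (2, 30)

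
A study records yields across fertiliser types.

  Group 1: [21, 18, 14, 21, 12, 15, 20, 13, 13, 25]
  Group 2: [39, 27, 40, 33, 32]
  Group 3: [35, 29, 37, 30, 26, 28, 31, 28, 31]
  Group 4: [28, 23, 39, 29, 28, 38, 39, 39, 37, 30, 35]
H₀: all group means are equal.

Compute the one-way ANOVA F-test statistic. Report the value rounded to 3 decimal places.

test statistic = 24.706

Group means [17.20, 34.20, 30.56, 33.18], grand mean 28.086
SSB = Σnᵢ(x̄ᵢ−x̄)² = 1712.484; SSW = ΣΣ(x−x̄ᵢ)² = 716.259
MSB = 1712.484/3 = 570.8281; MSW = 716.259/31 = 23.1051
F = MSB/MSW = 24.7057
df = (3, 31)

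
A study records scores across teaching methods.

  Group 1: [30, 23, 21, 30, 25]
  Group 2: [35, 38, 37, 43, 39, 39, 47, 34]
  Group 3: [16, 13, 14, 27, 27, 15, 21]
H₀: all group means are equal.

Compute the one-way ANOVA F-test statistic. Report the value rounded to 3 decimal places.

test statistic = 32.059

Group means [25.80, 39.00, 19.00], grand mean 28.700
SSB = Σnᵢ(x̄ᵢ−x̄)² = 1549.400; SSW = ΣΣ(x−x̄ᵢ)² = 410.800
MSB = 1549.400/2 = 774.7000; MSW = 410.800/17 = 24.1647
F = MSB/MSW = 32.0592
df = (2, 17)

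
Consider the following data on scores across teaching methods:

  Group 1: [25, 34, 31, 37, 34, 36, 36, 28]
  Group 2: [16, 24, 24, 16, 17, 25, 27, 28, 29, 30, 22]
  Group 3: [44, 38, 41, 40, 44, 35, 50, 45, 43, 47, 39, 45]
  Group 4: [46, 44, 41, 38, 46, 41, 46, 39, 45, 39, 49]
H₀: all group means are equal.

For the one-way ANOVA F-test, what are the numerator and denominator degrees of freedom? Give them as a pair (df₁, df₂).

k = 4 groups, N = 42 total
df = (k−1, N−k) = (4−1, 42−4) = (3, 38)

degrees of freedom = [3, 38]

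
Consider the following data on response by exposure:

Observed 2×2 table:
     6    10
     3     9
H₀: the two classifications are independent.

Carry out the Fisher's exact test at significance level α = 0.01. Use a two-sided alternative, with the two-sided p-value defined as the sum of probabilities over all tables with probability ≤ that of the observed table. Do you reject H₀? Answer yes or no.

Margins: r₁=16, r₂=12, c₁=9, c₂=19, n=28
p_obs = C(16,6)·C(12,3)/C(28,9); sum pmf over tables with pmf ≤ p_obs
p-value (two-sided) = 0.68696
At α=0.01: p ≥ α → fail to reject H₀

reject H₀: no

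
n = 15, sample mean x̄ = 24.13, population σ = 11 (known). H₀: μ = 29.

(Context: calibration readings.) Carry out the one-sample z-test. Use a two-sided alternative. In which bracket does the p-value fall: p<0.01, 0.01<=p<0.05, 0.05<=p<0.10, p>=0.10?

p-value bracket: 0.05<=p<0.10

SE = σ/√n = 11/√15 = 2.8402
z = (x̄−μ₀)/SE = (24.13−29)/2.8402 = -1.7147
p-value (two-sided) = 0.08640
→ bracket: 0.05<=p<0.10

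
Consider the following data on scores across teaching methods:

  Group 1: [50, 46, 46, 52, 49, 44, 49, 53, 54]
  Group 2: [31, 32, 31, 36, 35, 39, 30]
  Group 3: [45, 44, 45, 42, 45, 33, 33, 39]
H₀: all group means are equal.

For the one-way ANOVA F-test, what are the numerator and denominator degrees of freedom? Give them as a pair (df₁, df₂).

degrees of freedom = [2, 21]

k = 3 groups, N = 24 total
df = (k−1, N−k) = (3−1, 24−3) = (2, 21)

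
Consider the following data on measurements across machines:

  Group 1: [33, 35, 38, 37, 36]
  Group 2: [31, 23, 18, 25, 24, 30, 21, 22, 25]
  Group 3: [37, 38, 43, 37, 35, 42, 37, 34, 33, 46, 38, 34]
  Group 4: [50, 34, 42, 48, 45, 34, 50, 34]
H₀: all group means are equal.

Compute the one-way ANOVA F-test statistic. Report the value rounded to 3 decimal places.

test statistic = 22.190

Group means [35.80, 24.33, 37.83, 42.12], grand mean 34.971
SSB = Σnᵢ(x̄ᵢ−x̄)² = 1529.629; SSW = ΣΣ(x−x̄ᵢ)² = 689.342
MSB = 1529.629/3 = 509.8763; MSW = 689.342/30 = 22.9781
F = MSB/MSW = 22.1897
df = (3, 30)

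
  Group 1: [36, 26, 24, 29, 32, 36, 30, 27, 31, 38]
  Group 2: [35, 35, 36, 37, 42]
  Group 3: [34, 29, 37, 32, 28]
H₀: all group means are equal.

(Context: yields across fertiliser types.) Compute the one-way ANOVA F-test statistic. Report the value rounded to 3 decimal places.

Group means [30.90, 37.00, 32.00], grand mean 32.700
SSB = Σnᵢ(x̄ᵢ−x̄)² = 127.300; SSW = ΣΣ(x−x̄ᵢ)² = 282.900
MSB = 127.300/2 = 63.6500; MSW = 282.900/17 = 16.6412
F = MSB/MSW = 3.8248
df = (2, 17)

test statistic = 3.825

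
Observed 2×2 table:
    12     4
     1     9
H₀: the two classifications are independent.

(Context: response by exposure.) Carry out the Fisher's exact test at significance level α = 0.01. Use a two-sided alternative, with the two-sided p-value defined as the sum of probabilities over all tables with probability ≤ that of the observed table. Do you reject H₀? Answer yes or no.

reject H₀: yes

Margins: r₁=16, r₂=10, c₁=13, c₂=13, n=26
p_obs = C(16,12)·C(10,1)/C(26,13); sum pmf over tables with pmf ≤ p_obs
p-value (two-sided) = 0.00361
At α=0.01: p < α → reject H₀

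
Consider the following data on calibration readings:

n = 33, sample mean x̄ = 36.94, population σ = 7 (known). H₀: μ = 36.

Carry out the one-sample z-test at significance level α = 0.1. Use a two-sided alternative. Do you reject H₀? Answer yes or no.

reject H₀: no

SE = σ/√n = 7/√33 = 1.2185
z = (x̄−μ₀)/SE = (36.94−36)/1.2185 = 0.7714
p-value (two-sided) = 0.44046
At α=0.1: p ≥ α → fail to reject H₀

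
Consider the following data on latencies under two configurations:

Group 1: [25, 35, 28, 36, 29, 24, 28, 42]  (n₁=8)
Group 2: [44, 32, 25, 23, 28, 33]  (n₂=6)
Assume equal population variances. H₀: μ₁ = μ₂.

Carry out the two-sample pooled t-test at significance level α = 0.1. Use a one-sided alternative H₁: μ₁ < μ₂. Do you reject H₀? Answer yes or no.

x̄₁=30.875, s₁=6.198, n₁=8
x̄₂=30.833, s₂=7.521, n₂=6
s_p² = [7·6.198² + 5·7.521²]/12 = 45.9757
SE = √(s_p²·(1/8+1/6)) = 3.6619
t = (30.875−30.833)/3.6619 = 0.0114
df = 12
p-value (one-sided, H₁ less) = 0.50445
At α=0.1: p ≥ α → fail to reject H₀

reject H₀: no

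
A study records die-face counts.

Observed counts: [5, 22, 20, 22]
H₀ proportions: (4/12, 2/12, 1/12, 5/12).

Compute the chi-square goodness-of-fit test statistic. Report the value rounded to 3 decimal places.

n = 69; E_i = n·p_i = [23.00, 11.50, 5.75, 28.75]
χ² = (5−23.00)²/23.00 + (22−11.50)²/11.50 + (20−5.75)²/5.75 + (22−28.75)²/28.75 = 60.5739
df = 3

test statistic = 60.574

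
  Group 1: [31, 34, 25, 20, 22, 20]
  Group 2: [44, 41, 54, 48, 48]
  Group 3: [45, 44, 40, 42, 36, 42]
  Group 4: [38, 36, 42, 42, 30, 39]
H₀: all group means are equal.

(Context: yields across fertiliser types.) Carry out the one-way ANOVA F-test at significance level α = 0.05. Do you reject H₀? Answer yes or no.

Group means [25.33, 47.00, 41.50, 37.83], grand mean 37.522
SSB = Σnᵢ(x̄ᵢ−x̄)² = 1436.072; SSW = ΣΣ(x−x̄ᵢ)² = 423.667
MSB = 1436.072/3 = 478.6908; MSW = 423.667/19 = 22.2982
F = MSB/MSW = 21.4676
df = (3, 19)
p-value (upper-tail) = 0.00000
At α=0.05: p < α → reject H₀

reject H₀: yes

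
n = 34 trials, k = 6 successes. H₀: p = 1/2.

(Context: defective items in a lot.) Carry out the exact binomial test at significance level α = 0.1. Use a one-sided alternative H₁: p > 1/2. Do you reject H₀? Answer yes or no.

reject H₀: no

Exact binomial: n=34, k=6, p₀=1/2=0.5000
P(X≥6) from Σ C(n,i)·p₀^i·(1−p₀)^(n−i)
p-value (one-sided, H₁ greater) = 0.99998
At α=0.1: p ≥ α → fail to reject H₀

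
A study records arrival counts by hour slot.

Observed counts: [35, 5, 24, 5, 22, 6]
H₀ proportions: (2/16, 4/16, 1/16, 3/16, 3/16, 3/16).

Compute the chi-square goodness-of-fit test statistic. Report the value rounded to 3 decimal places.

n = 97; E_i = n·p_i = [12.12, 24.25, 6.06, 18.19, 18.19, 18.19]
χ² = (35−12.12)²/12.12 + (5−24.25)²/24.25 + (24−6.06)²/6.06 + (5−18.19)²/18.19 + (22−18.19)²/18.19 + (6−18.19)²/18.19 = 130.0378
df = 5

test statistic = 130.038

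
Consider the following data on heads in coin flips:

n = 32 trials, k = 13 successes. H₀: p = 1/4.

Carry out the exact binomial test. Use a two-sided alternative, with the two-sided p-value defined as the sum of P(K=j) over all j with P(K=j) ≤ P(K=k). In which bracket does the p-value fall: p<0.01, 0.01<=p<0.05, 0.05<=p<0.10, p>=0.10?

p-value bracket: 0.05<=p<0.10

Exact binomial: n=32, k=13, p₀=1/4=0.2500
P(X=j) = C(n,j)·p₀^j·(1−p₀)^(n−j); p = Σ P(X=j) over j with P(X=j) ≤ P(X=13)
p-value (two-sided) = 0.06291
→ bracket: 0.05<=p<0.10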